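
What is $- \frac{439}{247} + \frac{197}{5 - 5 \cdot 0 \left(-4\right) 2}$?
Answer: $\frac{46464}{1235} \approx 37.623$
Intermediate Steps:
$- \frac{439}{247} + \frac{197}{5 - 5 \cdot 0 \left(-4\right) 2} = \left(-439\right) \frac{1}{247} + \frac{197}{5 - 5 \cdot 0 \cdot 2} = - \frac{439}{247} + \frac{197}{5 - 0} = - \frac{439}{247} + \frac{197}{5 + 0} = - \frac{439}{247} + \frac{197}{5} = \frac{46464}{1235}$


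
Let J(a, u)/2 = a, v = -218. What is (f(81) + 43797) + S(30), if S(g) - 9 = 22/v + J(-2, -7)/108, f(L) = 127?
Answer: 129294413/2943 ≈ 43933.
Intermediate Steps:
J(a, u) = 2*a
S(g) = 26081/2943 (S(g) = 9 + (22/(-218) + (2*(-2))/108) = 9 + (22*(-1/218) - 4*1/108) = 9 + (-11/109 - 1/27) = 9 - 406/2943 = 26081/2943)
(f(81) + 43797) + S(30) = (127 + 43797) + 26081/2943 = 43924 + 26081/2943 = 129294413/2943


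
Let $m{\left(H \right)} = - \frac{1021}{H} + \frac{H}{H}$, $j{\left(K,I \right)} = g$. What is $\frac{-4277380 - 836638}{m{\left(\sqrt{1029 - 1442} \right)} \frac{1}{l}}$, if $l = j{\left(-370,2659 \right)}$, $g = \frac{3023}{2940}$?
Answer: $- \frac{65151493459}{31285620} + \frac{1127452115621 i \sqrt{413}}{218999340} \approx -2082.5 + 1.0462 \cdot 10^{5} i$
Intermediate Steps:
$g = \frac{3023}{2940}$ ($g = 3023 \cdot \frac{1}{2940} = \frac{3023}{2940} \approx 1.0282$)
$j{\left(K,I \right)} = \frac{3023}{2940}$
$m{\left(H \right)} = 1 - \frac{1021}{H}$ ($m{\left(H \right)} = - \frac{1021}{H} + 1 = 1 - \frac{1021}{H}$)
$l = \frac{3023}{2940} \approx 1.0282$
$\frac{-4277380 - 836638}{m{\left(\sqrt{1029 - 1442} \right)} \frac{1}{l}} = \frac{-4277380 - 836638}{\frac{-1021 + \sqrt{1029 - 1442}}{\sqrt{1029 - 1442}} \frac{1}{\frac{3023}{2940}}} = \frac{-4277380 - 836638}{\frac{-1021 + \sqrt{-413}}{\sqrt{-413}} \cdot \frac{2940}{3023}} = - \frac{5114018}{\frac{-1021 + i \sqrt{413}}{i \sqrt{413}} \cdot \frac{2940}{3023}} = - \frac{5114018}{- \frac{i \sqrt{413}}{413} \left(-1021 + i \sqrt{413}\right) \frac{2940}{3023}} = - \frac{5114018}{- \frac{i \sqrt{413} \left(-1021 + i \sqrt{413}\right)}{413} \cdot \frac{2940}{3023}} = - \frac{5114018}{\left(- \frac{420}{178357}\right) i \sqrt{413} \left(-1021 + i \sqrt{413}\right)} = - 5114018 \frac{3023 i \sqrt{413}}{2940 \left(-1021 + i \sqrt{413}\right)} = - \frac{1104262601 i \sqrt{413}}{210 \left(-1021 + i \sqrt{413}\right)}$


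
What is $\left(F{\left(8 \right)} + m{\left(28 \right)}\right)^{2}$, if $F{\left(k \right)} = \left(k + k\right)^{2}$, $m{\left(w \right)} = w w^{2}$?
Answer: $493195264$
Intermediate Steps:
$m{\left(w \right)} = w^{3}$
$F{\left(k \right)} = 4 k^{2}$ ($F{\left(k \right)} = \left(2 k\right)^{2} = 4 k^{2}$)
$\left(F{\left(8 \right)} + m{\left(28 \right)}\right)^{2} = \left(4 \cdot 8^{2} + 28^{3}\right)^{2} = \left(4 \cdot 64 + 21952\right)^{2} = \left(256 + 21952\right)^{2} = 22208^{2} = 493195264$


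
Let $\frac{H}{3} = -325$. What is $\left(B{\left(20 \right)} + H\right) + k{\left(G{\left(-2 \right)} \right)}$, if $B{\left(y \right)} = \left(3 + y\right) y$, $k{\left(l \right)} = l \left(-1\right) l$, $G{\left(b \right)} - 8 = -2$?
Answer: $-551$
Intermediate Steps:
$G{\left(b \right)} = 6$ ($G{\left(b \right)} = 8 - 2 = 6$)
$k{\left(l \right)} = - l^{2}$ ($k{\left(l \right)} = - l l = - l^{2}$)
$B{\left(y \right)} = y \left(3 + y\right)$
$H = -975$ ($H = 3 \left(-325\right) = -975$)
$\left(B{\left(20 \right)} + H\right) + k{\left(G{\left(-2 \right)} \right)} = \left(20 \left(3 + 20\right) - 975\right) - 6^{2} = \left(20 \cdot 23 - 975\right) - 36 = \left(460 - 975\right) - 36 = -515 - 36 = -551$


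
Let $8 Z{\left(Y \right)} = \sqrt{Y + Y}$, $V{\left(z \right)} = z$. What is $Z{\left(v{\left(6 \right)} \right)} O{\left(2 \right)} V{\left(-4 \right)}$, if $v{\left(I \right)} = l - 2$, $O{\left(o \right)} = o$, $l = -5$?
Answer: $- i \sqrt{14} \approx - 3.7417 i$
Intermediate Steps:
$v{\left(I \right)} = -7$ ($v{\left(I \right)} = -5 - 2 = -7$)
$Z{\left(Y \right)} = \frac{\sqrt{2} \sqrt{Y}}{8}$ ($Z{\left(Y \right)} = \frac{\sqrt{Y + Y}}{8} = \frac{\sqrt{2 Y}}{8} = \frac{\sqrt{2} \sqrt{Y}}{8}$)
$Z{\left(v{\left(6 \right)} \right)} O{\left(2 \right)} V{\left(-4 \right)} = \frac{\sqrt{2} \sqrt{-7}}{8} \cdot 2 \left(-4\right) = \frac{\sqrt{2} i \sqrt{7}}{8} \cdot 2 \left(-4\right) = \frac{i \sqrt{14}}{8} \cdot 2 \left(-4\right) = \frac{i \sqrt{14}}{4} \left(-4\right) = - i \sqrt{14}$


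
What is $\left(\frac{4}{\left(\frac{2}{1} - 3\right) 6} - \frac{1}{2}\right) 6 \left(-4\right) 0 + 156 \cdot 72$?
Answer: $11232$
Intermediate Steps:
$\left(\frac{4}{\left(\frac{2}{1} - 3\right) 6} - \frac{1}{2}\right) 6 \left(-4\right) 0 + 156 \cdot 72 = \left(\frac{4}{\left(2 \cdot 1 - 3\right) 6} - \frac{1}{2}\right) \left(\left(-24\right) 0\right) + 11232 = \left(\frac{4}{\left(2 - 3\right) 6} - \frac{1}{2}\right) 0 + 11232 = \left(\frac{4}{\left(-1\right) 6} - \frac{1}{2}\right) 0 + 11232 = \left(\frac{4}{-6} - \frac{1}{2}\right) 0 + 11232 = \left(4 \left(- \frac{1}{6}\right) - \frac{1}{2}\right) 0 + 11232 = \left(- \frac{2}{3} - \frac{1}{2}\right) 0 + 11232 = \left(- \frac{7}{6}\right) 0 + 11232 = 0 + 11232 = 11232$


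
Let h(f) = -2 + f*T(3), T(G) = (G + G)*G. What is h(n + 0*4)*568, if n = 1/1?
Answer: 9088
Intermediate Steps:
n = 1
T(G) = 2*G² (T(G) = (2*G)*G = 2*G²)
h(f) = -2 + 18*f (h(f) = -2 + f*(2*3²) = -2 + f*(2*9) = -2 + f*18 = -2 + 18*f)
h(n + 0*4)*568 = (-2 + 18*(1 + 0*4))*568 = (-2 + 18*(1 + 0))*568 = (-2 + 18*1)*568 = (-2 + 18)*568 = 16*568 = 9088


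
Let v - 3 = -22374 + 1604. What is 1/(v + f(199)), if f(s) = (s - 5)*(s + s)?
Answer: 1/56445 ≈ 1.7716e-5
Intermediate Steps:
f(s) = 2*s*(-5 + s) (f(s) = (-5 + s)*(2*s) = 2*s*(-5 + s))
v = -20767 (v = 3 + (-22374 + 1604) = 3 - 20770 = -20767)
1/(v + f(199)) = 1/(-20767 + 2*199*(-5 + 199)) = 1/(-20767 + 2*199*194) = 1/(-20767 + 77212) = 1/56445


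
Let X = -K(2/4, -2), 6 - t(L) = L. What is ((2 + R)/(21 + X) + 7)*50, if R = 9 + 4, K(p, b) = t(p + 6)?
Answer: 16550/43 ≈ 384.88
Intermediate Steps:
t(L) = 6 - L
K(p, b) = -p (K(p, b) = 6 - (p + 6) = 6 - (6 + p) = 6 + (-6 - p) = -p)
X = 1/2 (X = -(-1)*2/4 = -(-1)*2*(1/4) = -(-1)/2 = -1*(-1/2) = 1/2 ≈ 0.50000)
R = 13
((2 + R)/(21 + X) + 7)*50 = ((2 + 13)/(21 + 1/2) + 7)*50 = (15/(43/2) + 7)*50 = (15*(2/43) + 7)*50 = (30/43 + 7)*50 = (331/43)*50 = 16550/43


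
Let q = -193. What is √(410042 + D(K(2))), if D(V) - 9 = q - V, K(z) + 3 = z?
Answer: √409859 ≈ 640.20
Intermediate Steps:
K(z) = -3 + z
D(V) = -184 - V (D(V) = 9 + (-193 - V) = -184 - V)
√(410042 + D(K(2))) = √(410042 + (-184 - (-3 + 2))) = √(410042 + (-184 - 1*(-1))) = √(410042 + (-184 + 1)) = √(410042 - 183) = √409859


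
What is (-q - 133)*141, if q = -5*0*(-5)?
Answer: -18753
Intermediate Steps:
q = 0 (q = 0*(-5) = 0)
(-q - 133)*141 = (-1*0 - 133)*141 = (0 - 133)*141 = -133*141 = -18753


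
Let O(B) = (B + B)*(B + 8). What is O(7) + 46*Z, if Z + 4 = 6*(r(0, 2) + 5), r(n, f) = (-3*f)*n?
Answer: 1406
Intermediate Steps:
r(n, f) = -3*f*n
O(B) = 2*B*(8 + B) (O(B) = (2*B)*(8 + B) = 2*B*(8 + B))
Z = 26 (Z = -4 + 6*(-3*2*0 + 5) = -4 + 6*(0 + 5) = -4 + 6*5 = -4 + 30 = 26)
O(7) + 46*Z = 2*7*(8 + 7) + 46*26 = 2*7*15 + 1196 = 210 + 1196 = 1406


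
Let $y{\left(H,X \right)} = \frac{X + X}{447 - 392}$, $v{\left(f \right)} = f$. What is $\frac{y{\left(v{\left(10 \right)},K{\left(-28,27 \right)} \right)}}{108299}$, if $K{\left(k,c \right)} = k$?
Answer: $- \frac{56}{5956445} \approx -9.4016 \cdot 10^{-6}$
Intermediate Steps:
$y{\left(H,X \right)} = \frac{2 X}{55}$
$\frac{y{\left(v{\left(10 \right)},K{\left(-28,27 \right)} \right)}}{108299} = \frac{\frac{2}{55} \left(-28\right)}{108299} = \left(- \frac{56}{55}\right) \frac{1}{108299} = - \frac{56}{5956445}$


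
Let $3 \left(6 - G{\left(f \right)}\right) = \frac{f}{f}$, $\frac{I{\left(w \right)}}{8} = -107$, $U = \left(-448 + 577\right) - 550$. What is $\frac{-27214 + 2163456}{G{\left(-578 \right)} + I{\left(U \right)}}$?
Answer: $- \frac{6408726}{2551} \approx -2512.2$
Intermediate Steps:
$U = -421$ ($U = 129 - 550 = -421$)
$I{\left(w \right)} = -856$ ($I{\left(w \right)} = 8 \left(-107\right) = -856$)
$G{\left(f \right)} = \frac{17}{3}$ ($G{\left(f \right)} = 6 - \frac{f \frac{1}{f}}{3} = 6 - \frac{1}{3} = \frac{17}{3}$)
$\frac{-27214 + 2163456}{G{\left(-578 \right)} + I{\left(U \right)}} = \frac{-27214 + 2163456}{\frac{17}{3} - 856} = \frac{2136242}{- \frac{2551}{3}} = 2136242 \left(- \frac{3}{2551}\right) = - \frac{6408726}{2551}$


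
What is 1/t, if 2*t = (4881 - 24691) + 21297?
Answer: 2/1487 ≈ 0.0013450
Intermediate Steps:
t = 1487/2 (t = ((4881 - 24691) + 21297)/2 = (-19810 + 21297)/2 = (½)*1487 = 1487/2 ≈ 743.50)
1/t = 1/(1487/2) = 2/1487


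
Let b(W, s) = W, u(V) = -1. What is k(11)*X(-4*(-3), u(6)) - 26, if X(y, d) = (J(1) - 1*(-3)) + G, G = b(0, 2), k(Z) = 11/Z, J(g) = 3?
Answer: -20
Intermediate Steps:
G = 0
X(y, d) = 6 (X(y, d) = (3 - 1*(-3)) + 0 = (3 + 3) + 0 = 6 + 0 = 6)
k(11)*X(-4*(-3), u(6)) - 26 = (11/11)*6 - 26 = (11*(1/11))*6 - 26 = 1*6 - 26 = 6 - 26 = -20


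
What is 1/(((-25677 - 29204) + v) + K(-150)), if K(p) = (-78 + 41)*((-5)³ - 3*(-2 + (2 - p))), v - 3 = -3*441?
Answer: -1/34926 ≈ -2.8632e-5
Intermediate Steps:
v = -1320 (v = 3 - 3*441 = 3 - 1323 = -1320)
K(p) = 4625 - 111*p (K(p) = -37*(-125 - (-3)*p) = -37*(-125 + 3*p) = 4625 - 111*p)
1/(((-25677 - 29204) + v) + K(-150)) = 1/(((-25677 - 29204) - 1320) + (4625 - 111*(-150))) = 1/((-54881 - 1320) + (4625 + 16650)) = 1/(-56201 + 21275) = 1/(-34926) = -1/34926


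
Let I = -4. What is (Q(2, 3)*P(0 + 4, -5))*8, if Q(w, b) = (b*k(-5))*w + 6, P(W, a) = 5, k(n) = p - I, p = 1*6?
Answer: 2640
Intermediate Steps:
p = 6
k(n) = 10 (k(n) = 6 - 1*(-4) = 6 + 4 = 10)
Q(w, b) = 6 + 10*b*w (Q(w, b) = (b*10)*w + 6 = (10*b)*w + 6 = 10*b*w + 6 = 6 + 10*b*w)
(Q(2, 3)*P(0 + 4, -5))*8 = ((6 + 10*3*2)*5)*8 = ((6 + 60)*5)*8 = (66*5)*8 = 330*8 = 2640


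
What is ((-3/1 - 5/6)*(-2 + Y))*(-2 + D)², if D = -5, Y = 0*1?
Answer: 1127/3 ≈ 375.67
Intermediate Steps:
Y = 0
((-3/1 - 5/6)*(-2 + Y))*(-2 + D)² = ((-3/1 - 5/6)*(-2 + 0))*(-2 - 5)² = ((-3*1 - 5*⅙)*(-2))*(-7)² = ((-3 - ⅚)*(-2))*49 = -23/6*(-2)*49 = (23/3)*49 = 1127/3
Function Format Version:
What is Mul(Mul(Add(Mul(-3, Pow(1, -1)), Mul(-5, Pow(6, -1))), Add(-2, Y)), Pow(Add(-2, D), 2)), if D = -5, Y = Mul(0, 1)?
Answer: Rational(1127, 3) ≈ 375.67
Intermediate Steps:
Y = 0
Mul(Mul(Add(Mul(-3, Pow(1, -1)), Mul(-5, Pow(6, -1))), Add(-2, Y)), Pow(Add(-2, D), 2)) = Mul(Mul(Add(Mul(-3, Pow(1, -1)), Mul(-5, Pow(6, -1))), Add(-2, 0)), Pow(Add(-2, -5), 2)) = Mul(Mul(Add(Mul(-3, 1), Mul(-5, Rational(1, 6))), -2), Pow(-7, 2)) = Mul(Mul(Add(-3, Rational(-5, 6)), -2), 49) = Mul(Mul(Rational(-23, 6), -2), 49) = Mul(Rational(23, 3), 49) = Rational(1127, 3)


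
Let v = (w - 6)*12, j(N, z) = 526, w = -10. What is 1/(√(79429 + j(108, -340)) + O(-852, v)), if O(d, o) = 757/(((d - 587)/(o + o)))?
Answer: -418300032/81064984211 + 2070721*√79955/81064984211 ≈ 0.0020628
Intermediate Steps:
v = -192 (v = (-10 - 6)*12 = -16*12 = -192)
O(d, o) = 1514*o/(-587 + d) (O(d, o) = 757/(((-587 + d)/((2*o)))) = 757/(((-587 + d)*(1/(2*o)))) = 757/(((-587 + d)/(2*o))) = 757*(2*o/(-587 + d)) = 1514*o/(-587 + d))
1/(√(79429 + j(108, -340)) + O(-852, v)) = 1/(√(79429 + 526) + 1514*(-192)/(-587 - 852)) = 1/(√79955 + 1514*(-192)/(-1439)) = 1/(√79955 + 1514*(-192)*(-1/1439)) = 1/(√79955 + 290688/1439) = 1/(290688/1439 + √79955)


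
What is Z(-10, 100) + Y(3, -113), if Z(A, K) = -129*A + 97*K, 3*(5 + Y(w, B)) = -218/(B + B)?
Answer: 3724024/339 ≈ 10985.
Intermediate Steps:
Y(w, B) = -5 - 109/(3*B) (Y(w, B) = -5 + (-218/(B + B))/3 = -5 + (-218*1/(2*B))/3 = -5 + (-109/B)/3 = -5 - 109/(3*B))
Z(-10, 100) + Y(3, -113) = (-129*(-10) + 97*100) + (-5 - 109/3/(-113)) = (1290 + 9700) + (-5 - 109/3*(-1/113)) = 10990 + (-5 + 109/339) = 10990 - 1586/339 = 3724024/339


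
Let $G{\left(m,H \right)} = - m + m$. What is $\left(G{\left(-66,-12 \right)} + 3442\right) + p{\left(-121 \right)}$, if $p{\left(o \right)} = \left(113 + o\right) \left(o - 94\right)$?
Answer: $5162$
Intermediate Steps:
$G{\left(m,H \right)} = 0$
$p{\left(o \right)} = \left(-94 + o\right) \left(113 + o\right)$ ($p{\left(o \right)} = \left(113 + o\right) \left(-94 + o\right) = \left(-94 + o\right) \left(113 + o\right)$)
$\left(G{\left(-66,-12 \right)} + 3442\right) + p{\left(-121 \right)} = \left(0 + 3442\right) + \left(-10622 + \left(-121\right)^{2} + 19 \left(-121\right)\right) = 3442 - -1720 = 3442 + 1720 = 5162$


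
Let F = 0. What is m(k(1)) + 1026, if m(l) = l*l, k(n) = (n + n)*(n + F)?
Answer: 1030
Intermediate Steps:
k(n) = 2*n² (k(n) = (n + n)*(n + 0) = (2*n)*n = 2*n²)
m(l) = l²
m(k(1)) + 1026 = (2*1²)² + 1026 = (2*1)² + 1026 = 2² + 1026 = 4 + 1026 = 1030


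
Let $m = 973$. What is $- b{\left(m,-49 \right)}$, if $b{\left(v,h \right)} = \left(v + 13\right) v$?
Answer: $-959378$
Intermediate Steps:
$b{\left(v,h \right)} = v \left(13 + v\right)$ ($b{\left(v,h \right)} = \left(13 + v\right) v = v \left(13 + v\right)$)
$- b{\left(m,-49 \right)} = - 973 \left(13 + 973\right) = - 973 \cdot 986 = \left(-1\right) 959378 = -959378$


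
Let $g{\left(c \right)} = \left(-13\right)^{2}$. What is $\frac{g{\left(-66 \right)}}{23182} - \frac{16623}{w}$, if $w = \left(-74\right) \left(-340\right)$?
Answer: $- \frac{190551173}{291629560} \approx -0.6534$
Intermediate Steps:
$g{\left(c \right)} = 169$
$w = 25160$
$\frac{g{\left(-66 \right)}}{23182} - \frac{16623}{w} = \frac{169}{23182} - \frac{16623}{25160} = - \frac{190551173}{291629560}$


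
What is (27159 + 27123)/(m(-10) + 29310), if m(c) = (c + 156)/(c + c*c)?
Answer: 2442690/1319023 ≈ 1.8519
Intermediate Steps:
m(c) = (156 + c)/(c + c**2)
(27159 + 27123)/(m(-10) + 29310) = (27159 + 27123)/((156 - 10)/((-10)*(1 - 10)) + 29310) = 54282/(-1/10*146/(-9) + 29310) = 54282/(-1/10*(-1/9)*146 + 29310) = 54282/(73/45 + 29310) = 54282/(1319023/45) = 54282*(45/1319023) = 2442690/1319023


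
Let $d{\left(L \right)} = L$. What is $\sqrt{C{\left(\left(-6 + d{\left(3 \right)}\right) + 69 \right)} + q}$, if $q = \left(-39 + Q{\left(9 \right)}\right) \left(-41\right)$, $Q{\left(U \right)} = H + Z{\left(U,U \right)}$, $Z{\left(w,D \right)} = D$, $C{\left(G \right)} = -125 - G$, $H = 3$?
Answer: $2 \sqrt{229} \approx 30.266$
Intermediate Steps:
$Q{\left(U \right)} = 3 + U$
$q = 1107$ ($q = \left(-39 + \left(3 + 9\right)\right) \left(-41\right) = \left(-39 + 12\right) \left(-41\right) = \left(-27\right) \left(-41\right) = 1107$)
$\sqrt{C{\left(\left(-6 + d{\left(3 \right)}\right) + 69 \right)} + q} = \sqrt{\left(-125 - \left(\left(-6 + 3\right) + 69\right)\right) + 1107} = \sqrt{\left(-125 - \left(-3 + 69\right)\right) + 1107} = \sqrt{\left(-125 - 66\right) + 1107} = \sqrt{-191 + 1107} = \sqrt{916} = 2 \sqrt{229}$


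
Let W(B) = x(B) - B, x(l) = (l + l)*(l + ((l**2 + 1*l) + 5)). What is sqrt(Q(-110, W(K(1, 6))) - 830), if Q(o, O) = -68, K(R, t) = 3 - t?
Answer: I*sqrt(898) ≈ 29.967*I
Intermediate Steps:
x(l) = 2*l*(5 + l**2 + 2*l) (x(l) = (2*l)*(l + ((l**2 + l) + 5)) = (2*l)*(l + ((l + l**2) + 5)) = (2*l)*(l + (5 + l + l**2)) = (2*l)*(5 + l**2 + 2*l) = 2*l*(5 + l**2 + 2*l))
W(B) = -B + 2*B*(5 + B**2 + 2*B) (W(B) = 2*B*(5 + B**2 + 2*B) - B = -B + 2*B*(5 + B**2 + 2*B))
sqrt(Q(-110, W(K(1, 6))) - 830) = sqrt(-68 - 830) = sqrt(-898) = I*sqrt(898)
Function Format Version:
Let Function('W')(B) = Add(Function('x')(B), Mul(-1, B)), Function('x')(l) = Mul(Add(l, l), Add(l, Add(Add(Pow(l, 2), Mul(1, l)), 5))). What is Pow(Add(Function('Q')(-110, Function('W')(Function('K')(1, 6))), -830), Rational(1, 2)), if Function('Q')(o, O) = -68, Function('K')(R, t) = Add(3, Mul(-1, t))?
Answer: Mul(I, Pow(898, Rational(1, 2))) ≈ Mul(29.967, I)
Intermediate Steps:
Function('x')(l) = Mul(2, l, Add(5, Pow(l, 2), Mul(2, l))) (Function('x')(l) = Mul(Mul(2, l), Add(l, Add(Add(Pow(l, 2), l), 5))) = Mul(Mul(2, l), Add(l, Add(Add(l, Pow(l, 2)), 5))) = Mul(Mul(2, l), Add(l, Add(5, l, Pow(l, 2)))) = Mul(Mul(2, l), Add(5, Pow(l, 2), Mul(2, l))) = Mul(2, l, Add(5, Pow(l, 2), Mul(2, l))))
Function('W')(B) = Add(Mul(-1, B), Mul(2, B, Add(5, Pow(B, 2), Mul(2, B)))) (Function('W')(B) = Add(Mul(2, B, Add(5, Pow(B, 2), Mul(2, B))), Mul(-1, B)) = Add(Mul(-1, B), Mul(2, B, Add(5, Pow(B, 2), Mul(2, B)))))
Pow(Add(Function('Q')(-110, Function('W')(Function('K')(1, 6))), -830), Rational(1, 2)) = Pow(Add(-68, -830), Rational(1, 2)) = Pow(-898, Rational(1, 2)) = Mul(I, Pow(898, Rational(1, 2)))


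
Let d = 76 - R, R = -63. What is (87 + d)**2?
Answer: 51076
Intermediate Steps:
d = 139 (d = 76 - 1*(-63) = 76 + 63 = 139)
(87 + d)**2 = (87 + 139)**2 = 226**2 = 51076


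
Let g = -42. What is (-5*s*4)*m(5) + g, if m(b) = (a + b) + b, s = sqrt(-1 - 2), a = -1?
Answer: -42 - 180*I*sqrt(3) ≈ -42.0 - 311.77*I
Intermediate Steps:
s = I*sqrt(3) (s = sqrt(-3) = I*sqrt(3) ≈ 1.732*I)
m(b) = -1 + 2*b (m(b) = (-1 + b) + b = -1 + 2*b)
(-5*s*4)*m(5) + g = (-5*I*sqrt(3)*4)*(-1 + 2*5) - 42 = (-5*I*sqrt(3)*4)*(-1 + 10) - 42 = -20*I*sqrt(3)*9 - 42 = -180*I*sqrt(3) - 42 = -42 - 180*I*sqrt(3)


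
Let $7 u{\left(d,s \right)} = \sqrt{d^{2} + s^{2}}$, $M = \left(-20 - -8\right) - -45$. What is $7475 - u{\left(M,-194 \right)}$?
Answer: $7475 - \frac{5 \sqrt{1549}}{7} \approx 7446.9$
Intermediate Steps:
$M = 33$ ($M = \left(-20 + 8\right) + 45 = -12 + 45 = 33$)
$u{\left(d,s \right)} = \frac{\sqrt{d^{2} + s^{2}}}{7}$
$7475 - u{\left(M,-194 \right)} = 7475 - \frac{\sqrt{33^{2} + \left(-194\right)^{2}}}{7} = 7475 - \frac{\sqrt{1089 + 37636}}{7} = 7475 - \frac{\sqrt{38725}}{7} = 7475 - \frac{5 \sqrt{1549}}{7}$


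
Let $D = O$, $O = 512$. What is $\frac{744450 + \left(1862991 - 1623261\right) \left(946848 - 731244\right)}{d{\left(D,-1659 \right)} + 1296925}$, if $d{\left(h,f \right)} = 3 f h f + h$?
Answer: $\frac{17229163790}{1409600351} \approx 12.223$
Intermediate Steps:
$D = 512$
$d{\left(h,f \right)} = h + 3 h f^{2}$ ($d{\left(h,f \right)} = 3 f h f + h = 3 h f^{2} + h = h + 3 h f^{2}$)
$\frac{744450 + \left(1862991 - 1623261\right) \left(946848 - 731244\right)}{d{\left(D,-1659 \right)} + 1296925} = \frac{744450 + \left(1862991 - 1623261\right) \left(946848 - 731244\right)}{512 \left(1 + 3 \left(-1659\right)^{2}\right) + 1296925} = \frac{744450 + 239730 \cdot 215604}{512 \left(1 + 3 \cdot 2752281\right) + 1296925} = \frac{744450 + 51686746920}{512 \left(1 + 8256843\right) + 1296925} = \frac{51687491370}{512 \cdot 8256844 + 1296925} = \frac{51687491370}{4227504128 + 1296925} = \frac{51687491370}{4228801053} = 51687491370 \cdot \frac{1}{4228801053} = \frac{17229163790}{1409600351}$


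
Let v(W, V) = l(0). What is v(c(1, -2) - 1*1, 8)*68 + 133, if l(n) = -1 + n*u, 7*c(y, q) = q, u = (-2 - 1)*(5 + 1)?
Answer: 65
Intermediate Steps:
u = -18 (u = -3*6 = -18)
c(y, q) = q/7
l(n) = -1 - 18*n (l(n) = -1 + n*(-18) = -1 - 18*n)
v(W, V) = -1 (v(W, V) = -1 - 18*0 = -1 + 0 = -1)
v(c(1, -2) - 1*1, 8)*68 + 133 = -1*68 + 133 = -68 + 133 = 65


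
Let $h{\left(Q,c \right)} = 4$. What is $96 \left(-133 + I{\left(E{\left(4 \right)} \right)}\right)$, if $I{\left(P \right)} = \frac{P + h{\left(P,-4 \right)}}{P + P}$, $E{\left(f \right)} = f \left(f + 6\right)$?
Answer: $- \frac{63576}{5} \approx -12715.0$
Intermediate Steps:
$E{\left(f \right)} = f \left(6 + f\right)$
$I{\left(P \right)} = \frac{4 + P}{2 P}$ ($I{\left(P \right)} = \frac{P + 4}{P + P} = \frac{4 + P}{2 P}$)
$96 \left(-133 + I{\left(E{\left(4 \right)} \right)}\right) = 96 \left(-133 + \frac{4 + 4 \left(6 + 4\right)}{2 \cdot 4 \left(6 + 4\right)}\right) = 96 \left(-133 + \frac{4 + 4 \cdot 10}{2 \cdot 4 \cdot 10}\right) = 96 \left(-133 + \frac{4 + 40}{2 \cdot 40}\right) = 96 \left(-133 + \frac{1}{2} \cdot \frac{1}{40} \cdot 44\right) = 96 \left(-133 + \frac{11}{20}\right) = 96 \left(- \frac{2649}{20}\right) = - \frac{63576}{5}$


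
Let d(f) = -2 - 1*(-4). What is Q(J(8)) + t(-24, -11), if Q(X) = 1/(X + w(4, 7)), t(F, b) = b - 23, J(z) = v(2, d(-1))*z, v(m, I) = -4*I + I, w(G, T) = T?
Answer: -1395/41 ≈ -34.024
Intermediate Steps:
d(f) = 2 (d(f) = -2 + 4 = 2)
v(m, I) = -3*I
J(z) = -6*z (J(z) = (-3*2)*z = -6*z)
t(F, b) = -23 + b
Q(X) = 1/(7 + X) (Q(X) = 1/(X + 7) = 1/(7 + X))
Q(J(8)) + t(-24, -11) = 1/(7 - 6*8) + (-23 - 11) = 1/(7 - 48) - 34 = 1/(-41) - 34 = -1/41 - 34 = -1395/41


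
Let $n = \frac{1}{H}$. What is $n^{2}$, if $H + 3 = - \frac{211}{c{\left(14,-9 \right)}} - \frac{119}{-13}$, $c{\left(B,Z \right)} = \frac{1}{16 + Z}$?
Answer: $\frac{169}{365612641} \approx 4.6224 \cdot 10^{-7}$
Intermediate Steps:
$H = - \frac{19121}{13}$ ($H = -3 - \left(1477 - \frac{119}{13}\right) = -3 - \left(- \frac{119}{13} + \frac{211}{\frac{1}{7}}\right) = -3 + \left(- 211 \frac{1}{\frac{1}{7}} + \frac{119}{13}\right) = -3 + \left(\left(-211\right) 7 + \frac{119}{13}\right) = -3 + \left(-1477 + \frac{119}{13}\right) = -3 - \frac{19082}{13} = - \frac{19121}{13} \approx -1470.8$)
$n = - \frac{13}{19121}$ ($n = \frac{1}{- \frac{19121}{13}} = - \frac{13}{19121} \approx -0.00067988$)
$n^{2} = \left(- \frac{13}{19121}\right)^{2} = \frac{169}{365612641}$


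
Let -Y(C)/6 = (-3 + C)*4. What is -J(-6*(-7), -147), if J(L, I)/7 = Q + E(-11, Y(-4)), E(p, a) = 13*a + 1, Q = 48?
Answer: -15631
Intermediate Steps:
Y(C) = 72 - 24*C (Y(C) = -6*(-3 + C)*4 = -6*(-12 + 4*C) = 72 - 24*C)
E(p, a) = 1 + 13*a
J(L, I) = 15631 (J(L, I) = 7*(48 + (1 + 13*(72 - 24*(-4)))) = 7*(48 + (1 + 13*(72 + 96))) = 7*(48 + (1 + 13*168)) = 7*(48 + (1 + 2184)) = 7*(48 + 2185) = 7*2233 = 15631)
-J(-6*(-7), -147) = -1*15631 = -15631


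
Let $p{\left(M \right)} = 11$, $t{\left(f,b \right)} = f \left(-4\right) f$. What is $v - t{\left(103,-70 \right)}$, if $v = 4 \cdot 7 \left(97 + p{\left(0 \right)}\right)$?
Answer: $45460$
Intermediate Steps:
$t{\left(f,b \right)} = - 4 f^{2}$ ($t{\left(f,b \right)} = - 4 f f = - 4 f^{2}$)
$v = 3024$ ($v = 4 \cdot 7 \left(97 + 11\right) = 28 \cdot 108 = 3024$)
$v - t{\left(103,-70 \right)} = 3024 - - 4 \cdot 103^{2} = 3024 - \left(-4\right) 10609 = 3024 - -42436 = 3024 + 42436 = 45460$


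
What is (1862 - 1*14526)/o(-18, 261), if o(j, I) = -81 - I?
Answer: 6332/171 ≈ 37.029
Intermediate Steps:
(1862 - 1*14526)/o(-18, 261) = (1862 - 1*14526)/(-81 - 1*261) = (1862 - 14526)/(-81 - 261) = -12664/(-342) = -12664*(-1/342) = 6332/171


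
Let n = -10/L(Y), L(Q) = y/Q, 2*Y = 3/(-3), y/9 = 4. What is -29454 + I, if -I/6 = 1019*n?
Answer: -181819/6 ≈ -30303.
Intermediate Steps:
y = 36 (y = 9*4 = 36)
Y = -½ (Y = (3/(-3))/2 = (3*(-⅓))/2 = (½)*(-1) = -½ ≈ -0.50000)
L(Q) = 36/Q
n = 5/36 (n = -10/(36/(-½)) = -10/(36*(-2)) = -10/(-72) = -10*(-1/72) = 5/36 ≈ 0.13889)
I = -5095/6 (I = -6114*5/36 = -6*5095/36 = -5095/6 ≈ -849.17)
-29454 + I = -29454 - 5095/6 = -181819/6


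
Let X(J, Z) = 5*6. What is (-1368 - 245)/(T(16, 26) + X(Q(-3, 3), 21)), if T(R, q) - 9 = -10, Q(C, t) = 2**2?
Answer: -1613/29 ≈ -55.621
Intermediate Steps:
Q(C, t) = 4
T(R, q) = -1 (T(R, q) = 9 - 10 = -1)
X(J, Z) = 30
(-1368 - 245)/(T(16, 26) + X(Q(-3, 3), 21)) = (-1368 - 245)/(-1 + 30) = -1613/29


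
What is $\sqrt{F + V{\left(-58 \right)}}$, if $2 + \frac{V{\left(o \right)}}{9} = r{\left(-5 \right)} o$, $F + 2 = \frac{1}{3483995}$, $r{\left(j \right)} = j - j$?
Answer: $\frac{3 i \sqrt{26973824412945}}{3483995} \approx 4.4721 i$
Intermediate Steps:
$r{\left(j \right)} = 0$
$F = - \frac{6967989}{3483995}$ ($F = -2 + \frac{1}{3483995} = - \frac{6967989}{3483995} \approx -2.0$)
$V{\left(o \right)} = -18$ ($V{\left(o \right)} = -18 + 9 \cdot 0 o = -18 + 9 \cdot 0 = -18 + 0 = -18$)
$\sqrt{F + V{\left(-58 \right)}} = \sqrt{- \frac{6967989}{3483995} - 18} = \sqrt{- \frac{69679899}{3483995}} = \frac{3 i \sqrt{26973824412945}}{3483995}$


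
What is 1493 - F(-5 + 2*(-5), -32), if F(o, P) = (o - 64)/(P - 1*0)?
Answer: 47697/32 ≈ 1490.5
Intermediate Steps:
F(o, P) = (-64 + o)/P (F(o, P) = (-64 + o)/(P + 0) = (-64 + o)/P)
1493 - F(-5 + 2*(-5), -32) = 1493 - (-64 + (-5 + 2*(-5)))/(-32) = 1493 - (-1)*(-64 + (-5 - 10))/32 = 1493 - (-1)*(-64 - 15)/32 = 1493 - (-1)*(-79)/32 = 1493 - 1*79/32 = 1493 - 79/32 = 47697/32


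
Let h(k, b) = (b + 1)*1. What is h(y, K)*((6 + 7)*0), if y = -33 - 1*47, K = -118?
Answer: 0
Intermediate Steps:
y = -80 (y = -33 - 47 = -80)
h(k, b) = 1 + b (h(k, b) = (1 + b)*1 = 1 + b)
h(y, K)*((6 + 7)*0) = (1 - 118)*((6 + 7)*0) = -1521*0 = -117*0 = 0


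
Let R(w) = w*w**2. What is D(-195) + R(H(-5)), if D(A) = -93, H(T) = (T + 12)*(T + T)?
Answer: -343093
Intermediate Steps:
H(T) = 2*T*(12 + T) (H(T) = (12 + T)*(2*T) = 2*T*(12 + T))
R(w) = w**3
D(-195) + R(H(-5)) = -93 + (2*(-5)*(12 - 5))**3 = -93 + (2*(-5)*7)**3 = -93 + (-70)**3 = -93 - 343000 = -343093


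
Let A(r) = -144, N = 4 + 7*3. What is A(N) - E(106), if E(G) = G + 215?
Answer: -465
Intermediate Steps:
N = 25 (N = 4 + 21 = 25)
E(G) = 215 + G
A(N) - E(106) = -144 - (215 + 106) = -144 - 1*321 = -144 - 321 = -465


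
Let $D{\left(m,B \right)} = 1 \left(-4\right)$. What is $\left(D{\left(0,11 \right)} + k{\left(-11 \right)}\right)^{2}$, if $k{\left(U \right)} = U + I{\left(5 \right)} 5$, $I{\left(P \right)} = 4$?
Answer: $25$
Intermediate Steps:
$k{\left(U \right)} = 20 + U$ ($k{\left(U \right)} = U + 4 \cdot 5 = U + 20 = 20 + U$)
$D{\left(m,B \right)} = -4$
$\left(D{\left(0,11 \right)} + k{\left(-11 \right)}\right)^{2} = \left(-4 + \left(20 - 11\right)\right)^{2} = \left(-4 + 9\right)^{2} = 5^{2} = 25$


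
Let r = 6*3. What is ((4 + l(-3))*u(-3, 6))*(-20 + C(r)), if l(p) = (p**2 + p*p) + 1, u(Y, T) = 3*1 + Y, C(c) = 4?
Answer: 0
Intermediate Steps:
r = 18
u(Y, T) = 3 + Y
l(p) = 1 + 2*p**2 (l(p) = (p**2 + p**2) + 1 = 2*p**2 + 1 = 1 + 2*p**2)
((4 + l(-3))*u(-3, 6))*(-20 + C(r)) = ((4 + (1 + 2*(-3)**2))*(3 - 3))*(-20 + 4) = ((4 + (1 + 2*9))*0)*(-16) = ((4 + (1 + 18))*0)*(-16) = ((4 + 19)*0)*(-16) = (23*0)*(-16) = 0*(-16) = 0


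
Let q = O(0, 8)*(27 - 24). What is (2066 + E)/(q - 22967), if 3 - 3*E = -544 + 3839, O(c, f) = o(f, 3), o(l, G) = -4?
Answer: -2906/68937 ≈ -0.042154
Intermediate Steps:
O(c, f) = -4
E = -3292/3 (E = 1 - (-544 + 3839)/3 = 1 - ⅓*3295 = 1 - 3295/3 = -3292/3 ≈ -1097.3)
q = -12 (q = -4*(27 - 24) = -4*3 = -12)
(2066 + E)/(q - 22967) = (2066 - 3292/3)/(-12 - 22967) = (2906/3)/(-22979) = (2906/3)*(-1/22979) = -2906/68937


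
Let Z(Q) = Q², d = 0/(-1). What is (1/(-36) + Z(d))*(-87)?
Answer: 29/12 ≈ 2.4167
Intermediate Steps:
d = 0 (d = 0*(-1) = 0)
(1/(-36) + Z(d))*(-87) = (1/(-36) + 0²)*(-87) = (-1/36 + 0)*(-87) = -1/36*(-87) = 29/12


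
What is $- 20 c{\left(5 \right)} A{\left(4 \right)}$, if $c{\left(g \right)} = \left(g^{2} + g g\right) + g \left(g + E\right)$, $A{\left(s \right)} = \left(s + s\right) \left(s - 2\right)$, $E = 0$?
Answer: $-24000$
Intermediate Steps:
$A{\left(s \right)} = 2 s \left(-2 + s\right)$
$c{\left(g \right)} = 3 g^{2}$ ($c{\left(g \right)} = \left(g^{2} + g g\right) + g \left(g + 0\right) = \left(g^{2} + g^{2}\right) + g g = 2 g^{2} + g^{2} = 3 g^{2}$)
$- 20 c{\left(5 \right)} A{\left(4 \right)} = - 20 \cdot 3 \cdot 5^{2} \cdot 2 \cdot 4 \left(-2 + 4\right) = - 20 \cdot 3 \cdot 25 \cdot 2 \cdot 4 \cdot 2 = \left(-20\right) 75 \cdot 16 = \left(-1500\right) 16 = -24000$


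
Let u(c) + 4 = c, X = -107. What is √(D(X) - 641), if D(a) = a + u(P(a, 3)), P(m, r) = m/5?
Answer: I*√19335/5 ≈ 27.81*I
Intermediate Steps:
P(m, r) = m/5 (P(m, r) = m*(⅕) = m/5)
u(c) = -4 + c
D(a) = -4 + 6*a/5 (D(a) = a + (-4 + a/5) = -4 + 6*a/5)
√(D(X) - 641) = √((-4 + (6/5)*(-107)) - 641) = √((-4 - 642/5) - 641) = √(-662/5 - 641) = √(-3867/5) = I*√19335/5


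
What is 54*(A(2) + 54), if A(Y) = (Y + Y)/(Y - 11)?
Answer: 2892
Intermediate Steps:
A(Y) = 2*Y/(-11 + Y) (A(Y) = (2*Y)/(-11 + Y) = 2*Y/(-11 + Y))
54*(A(2) + 54) = 54*(2*2/(-11 + 2) + 54) = 54*(2*2/(-9) + 54) = 54*(2*2*(-⅑) + 54) = 54*(-4/9 + 54) = 54*(482/9) = 2892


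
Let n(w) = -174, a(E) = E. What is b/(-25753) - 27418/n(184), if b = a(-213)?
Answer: 353066408/2240511 ≈ 157.58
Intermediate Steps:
b = -213
b/(-25753) - 27418/n(184) = -213/(-25753) - 27418/(-174) = -213*(-1/25753) - 27418*(-1/174) = 213/25753 + 13709/87 = 353066408/2240511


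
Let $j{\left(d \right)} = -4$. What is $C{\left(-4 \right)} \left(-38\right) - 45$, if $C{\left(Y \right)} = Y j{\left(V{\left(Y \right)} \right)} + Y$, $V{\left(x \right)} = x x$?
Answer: $-501$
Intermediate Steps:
$V{\left(x \right)} = x^{2}$
$C{\left(Y \right)} = - 3 Y$ ($C{\left(Y \right)} = Y \left(-4\right) + Y = - 4 Y + Y = - 3 Y$)
$C{\left(-4 \right)} \left(-38\right) - 45 = \left(-3\right) \left(-4\right) \left(-38\right) - 45 = 12 \left(-38\right) - 45 = -456 - 45 = -501$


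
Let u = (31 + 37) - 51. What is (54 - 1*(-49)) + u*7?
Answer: 222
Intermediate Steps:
u = 17 (u = 68 - 51 = 17)
(54 - 1*(-49)) + u*7 = (54 - 1*(-49)) + 17*7 = (54 + 49) + 119 = 103 + 119 = 222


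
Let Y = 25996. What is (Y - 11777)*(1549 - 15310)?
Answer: -195667659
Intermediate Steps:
(Y - 11777)*(1549 - 15310) = (25996 - 11777)*(1549 - 15310) = 14219*(-13761) = -195667659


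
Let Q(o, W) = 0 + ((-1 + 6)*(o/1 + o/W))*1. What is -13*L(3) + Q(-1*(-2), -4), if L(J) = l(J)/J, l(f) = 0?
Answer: 15/2 ≈ 7.5000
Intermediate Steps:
L(J) = 0 (L(J) = 0/J = 0)
Q(o, W) = 5*o + 5*o/W (Q(o, W) = 0 + (5*(o*1 + o/W))*1 = 0 + (5*(o + o/W))*1 = 0 + (5*o + 5*o/W)*1 = 0 + (5*o + 5*o/W) = 5*o + 5*o/W)
-13*L(3) + Q(-1*(-2), -4) = -13*0 + 5*(-1*(-2))*(1 - 4)/(-4) = 0 + 5*2*(-¼)*(-3) = 0 + 15/2 = 15/2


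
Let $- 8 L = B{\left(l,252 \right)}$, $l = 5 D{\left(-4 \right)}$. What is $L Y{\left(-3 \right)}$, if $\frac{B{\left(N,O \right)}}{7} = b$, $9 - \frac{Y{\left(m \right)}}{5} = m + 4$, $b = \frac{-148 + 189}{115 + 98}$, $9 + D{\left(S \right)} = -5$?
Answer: $- \frac{1435}{213} \approx -6.7371$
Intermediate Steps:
$D{\left(S \right)} = -14$ ($D{\left(S \right)} = -9 - 5 = -14$)
$b = \frac{41}{213} \approx 0.19249$
$Y{\left(m \right)} = 25 - 5 m$ ($Y{\left(m \right)} = 45 - 5 \left(m + 4\right) = 45 - 5 \left(4 + m\right) = 45 - \left(20 + 5 m\right) = 25 - 5 m$)
$l = -70$ ($l = 5 \left(-14\right) = -70$)
$B{\left(N,O \right)} = \frac{287}{213}$ ($B{\left(N,O \right)} = 7 \cdot \frac{41}{213} = \frac{287}{213}$)
$L = - \frac{287}{1704}$ ($L = \left(- \frac{1}{8}\right) \frac{287}{213} = - \frac{287}{1704} \approx -0.16843$)
$L Y{\left(-3 \right)} = - \frac{287 \left(25 - -15\right)}{1704} = - \frac{287 \left(25 + 15\right)}{1704} = \left(- \frac{287}{1704}\right) 40 = - \frac{1435}{213}$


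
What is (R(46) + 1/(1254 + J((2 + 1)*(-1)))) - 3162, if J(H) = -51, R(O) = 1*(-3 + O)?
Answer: -3752156/1203 ≈ -3119.0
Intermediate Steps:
R(O) = -3 + O
(R(46) + 1/(1254 + J((2 + 1)*(-1)))) - 3162 = ((-3 + 46) + 1/(1254 - 51)) - 3162 = (43 + 1/1203) - 3162 = 51730/1203 - 3162 = -3752156/1203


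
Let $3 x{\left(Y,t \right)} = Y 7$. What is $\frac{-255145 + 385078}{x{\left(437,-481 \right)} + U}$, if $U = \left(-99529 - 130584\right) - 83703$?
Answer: $- \frac{389799}{938389} \approx -0.41539$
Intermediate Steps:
$x{\left(Y,t \right)} = \frac{7 Y}{3}$ ($x{\left(Y,t \right)} = \frac{Y 7}{3} = \frac{7 Y}{3}$)
$U = -313816$ ($U = -230113 - 83703 = -313816$)
$\frac{-255145 + 385078}{x{\left(437,-481 \right)} + U} = \frac{-255145 + 385078}{\frac{7}{3} \cdot 437 - 313816} = \frac{129933}{\frac{3059}{3} - 313816} = \frac{129933}{- \frac{938389}{3}} = 129933 \left(- \frac{3}{938389}\right) = - \frac{389799}{938389}$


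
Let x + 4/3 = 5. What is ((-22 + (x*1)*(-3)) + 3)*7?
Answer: -210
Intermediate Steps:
x = 11/3 (x = -4/3 + 5 = 11/3 ≈ 3.6667)
((-22 + (x*1)*(-3)) + 3)*7 = ((-22 + ((11/3)*1)*(-3)) + 3)*7 = ((-22 + (11/3)*(-3)) + 3)*7 = ((-22 - 11) + 3)*7 = (-33 + 3)*7 = -30*7 = -210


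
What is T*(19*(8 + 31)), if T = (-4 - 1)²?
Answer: 18525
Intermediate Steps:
T = 25 (T = (-5)² = 25)
T*(19*(8 + 31)) = 25*(19*(8 + 31)) = 25*(19*39) = 25*741 = 18525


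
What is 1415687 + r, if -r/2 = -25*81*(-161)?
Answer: 763637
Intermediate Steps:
r = -652050 (r = -2*(-25*81)*(-161) = -(-4050)*(-161) = -2*326025 = -652050)
1415687 + r = 1415687 - 652050 = 763637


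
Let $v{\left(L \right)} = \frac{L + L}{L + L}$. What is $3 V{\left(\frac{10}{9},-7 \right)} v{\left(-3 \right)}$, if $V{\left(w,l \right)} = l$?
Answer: $-21$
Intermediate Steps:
$v{\left(L \right)} = 1$ ($v{\left(L \right)} = \frac{2 L}{2 L} = 2 L \frac{1}{2 L} = 1$)
$3 V{\left(\frac{10}{9},-7 \right)} v{\left(-3 \right)} = 3 \left(-7\right) 1 = \left(-21\right) 1 = -21$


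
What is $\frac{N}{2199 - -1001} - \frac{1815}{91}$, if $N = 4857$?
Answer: $- \frac{5366013}{291200} \approx -18.427$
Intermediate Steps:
$\frac{N}{2199 - -1001} - \frac{1815}{91} = \frac{4857}{2199 - -1001} - \frac{1815}{91} = \frac{4857}{2199 + 1001} - \frac{1815}{91} = \frac{4857}{3200} - \frac{1815}{91} = - \frac{5366013}{291200}$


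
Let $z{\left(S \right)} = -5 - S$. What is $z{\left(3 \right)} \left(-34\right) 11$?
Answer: $2992$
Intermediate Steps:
$z{\left(3 \right)} \left(-34\right) 11 = \left(-5 - 3\right) \left(-34\right) 11 = \left(-8\right) \left(-34\right) 11 = 272 \cdot 11 = 2992$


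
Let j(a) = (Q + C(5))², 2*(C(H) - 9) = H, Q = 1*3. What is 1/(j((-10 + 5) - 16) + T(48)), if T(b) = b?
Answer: 4/1033 ≈ 0.0038722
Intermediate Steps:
Q = 3
C(H) = 9 + H/2
j(a) = 841/4 (j(a) = (3 + (9 + (½)*5))² = (3 + (9 + 5/2))² = (3 + 23/2)² = (29/2)² = 841/4)
1/(j((-10 + 5) - 16) + T(48)) = 1/(841/4 + 48) = 1/(1033/4) = 4/1033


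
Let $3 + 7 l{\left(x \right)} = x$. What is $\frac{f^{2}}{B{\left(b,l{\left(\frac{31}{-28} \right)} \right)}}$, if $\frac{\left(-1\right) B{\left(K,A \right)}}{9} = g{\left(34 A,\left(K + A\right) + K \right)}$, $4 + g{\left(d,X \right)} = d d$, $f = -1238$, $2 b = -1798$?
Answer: $- \frac{14719512976}{34052481} \approx -432.26$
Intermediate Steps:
$l{\left(x \right)} = - \frac{3}{7} + \frac{x}{7}$
$b = -899$ ($b = \frac{1}{2} \left(-1798\right) = -899$)
$g{\left(d,X \right)} = -4 + d^{2}$ ($g{\left(d,X \right)} = -4 + d d = -4 + d^{2}$)
$B{\left(K,A \right)} = 36 - 10404 A^{2}$ ($B{\left(K,A \right)} = - 9 \left(-4 + \left(34 A\right)^{2}\right) = - 9 \left(-4 + 1156 A^{2}\right) = 36 - 10404 A^{2}$)
$\frac{f^{2}}{B{\left(b,l{\left(\frac{31}{-28} \right)} \right)}} = \frac{\left(-1238\right)^{2}}{36 - 10404 \left(- \frac{3}{7} + \frac{31 \frac{1}{-28}}{7}\right)^{2}} = \frac{1532644}{36 - 10404 \left(- \frac{3}{7} + \frac{31 \left(- \frac{1}{28}\right)}{7}\right)^{2}} = \frac{1532644}{36 - 10404 \left(- \frac{3}{7} + \frac{1}{7} \left(- \frac{31}{28}\right)\right)^{2}} = \frac{1532644}{36 - 10404 \left(- \frac{3}{7} - \frac{31}{196}\right)^{2}} = \frac{1532644}{36 - 10404 \left(- \frac{115}{196}\right)^{2}} = \frac{1532644}{36 - \frac{34398225}{9604}} = \frac{1532644}{- \frac{34052481}{9604}} = 1532644 \left(- \frac{9604}{34052481}\right) = - \frac{14719512976}{34052481}$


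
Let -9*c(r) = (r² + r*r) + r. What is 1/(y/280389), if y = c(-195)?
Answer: -841167/25285 ≈ -33.267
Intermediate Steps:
c(r) = -2*r²/9 - r/9 (c(r) = -((r² + r*r) + r)/9 = -((r² + r²) + r)/9 = -(2*r² + r)/9 = -(r + 2*r²)/9 = -2*r²/9 - r/9)
y = -25285/3 (y = -⅑*(-195)*(1 + 2*(-195)) = -⅑*(-195)*(1 - 390) = -⅑*(-195)*(-389) = -25285/3 ≈ -8428.3)
1/(y/280389) = 1/(-25285/3/280389) = 1/(-25285/3*1/280389) = 1/(-25285/841167) = -841167/25285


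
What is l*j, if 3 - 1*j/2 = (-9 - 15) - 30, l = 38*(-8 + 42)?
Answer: 147288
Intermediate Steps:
l = 1292 (l = 38*34 = 1292)
j = 114 (j = 6 - 2*((-9 - 15) - 30) = 6 - 2*(-24 - 30) = 6 - 2*(-54) = 6 + 108 = 114)
l*j = 1292*114 = 147288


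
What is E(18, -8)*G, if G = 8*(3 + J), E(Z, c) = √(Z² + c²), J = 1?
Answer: 64*√97 ≈ 630.33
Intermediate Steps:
G = 32 (G = 8*(3 + 1) = 8*4 = 32)
E(18, -8)*G = √(18² + (-8)²)*32 = √(324 + 64)*32 = √388*32 = (2*√97)*32 = 64*√97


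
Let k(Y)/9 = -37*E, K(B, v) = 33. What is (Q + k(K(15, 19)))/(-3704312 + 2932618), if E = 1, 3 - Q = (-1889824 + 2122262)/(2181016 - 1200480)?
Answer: 1005619/2349918472 ≈ 0.00042794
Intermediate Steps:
Q = 58895/21316 (Q = 3 - (-1889824 + 2122262)/(2181016 - 1200480) = 3 - 232438/980536 = 3 - 1*5053/21316 = 3 - 5053/21316 = 58895/21316 ≈ 2.7629)
k(Y) = -333 (k(Y) = 9*(-37*1) = 9*(-37) = -333)
(Q + k(K(15, 19)))/(-3704312 + 2932618) = (58895/21316 - 333)/(-3704312 + 2932618) = -7039333/21316/(-771694) = -7039333/21316*(-1/771694) = 1005619/2349918472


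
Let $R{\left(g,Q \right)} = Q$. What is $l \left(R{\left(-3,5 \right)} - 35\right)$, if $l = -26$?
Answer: $780$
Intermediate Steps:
$l \left(R{\left(-3,5 \right)} - 35\right) = - 26 \left(5 - 35\right) = \left(-26\right) \left(-30\right) = 780$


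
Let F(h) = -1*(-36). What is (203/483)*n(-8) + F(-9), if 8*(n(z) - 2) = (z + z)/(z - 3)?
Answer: 9340/253 ≈ 36.917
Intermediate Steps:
F(h) = 36
n(z) = 2 + z/(4*(-3 + z)) (n(z) = 2 + ((z + z)/(z - 3))/8 = 2 + ((2*z)/(-3 + z))/8 = 2 + (2*z/(-3 + z))/8 = 2 + z/(4*(-3 + z)))
(203/483)*n(-8) + F(-9) = (203/483)*(3*(-8 + 3*(-8))/(4*(-3 - 8))) + 36 = (203*(1/483))*((¾)*(-8 - 24)/(-11)) + 36 = 29*((¾)*(-1/11)*(-32))/69 + 36 = (29/69)*(24/11) + 36 = 232/253 + 36 = 9340/253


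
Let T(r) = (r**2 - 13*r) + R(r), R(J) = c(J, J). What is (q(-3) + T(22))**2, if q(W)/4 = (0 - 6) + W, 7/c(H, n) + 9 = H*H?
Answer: 5922379849/225625 ≈ 26249.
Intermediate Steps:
c(H, n) = 7/(-9 + H**2) (c(H, n) = 7/(-9 + H*H) = 7/(-9 + H**2))
R(J) = 7/(-9 + J**2)
T(r) = r**2 - 13*r + 7/(-9 + r**2) (T(r) = (r**2 - 13*r) + 7/(-9 + r**2) = r**2 - 13*r + 7/(-9 + r**2))
q(W) = -24 + 4*W (q(W) = 4*((0 - 6) + W) = 4*(-6 + W) = -24 + 4*W)
(q(-3) + T(22))**2 = ((-24 + 4*(-3)) + (7 + 22*(-13 + 22)*(-9 + 22**2))/(-9 + 22**2))**2 = ((-24 - 12) + (7 + 22*9*(-9 + 484))/(-9 + 484))**2 = (-36 + (7 + 22*9*475)/475)**2 = (-36 + (7 + 94050)/475)**2 = (-36 + (1/475)*94057)**2 = (-36 + 94057/475)**2 = (76957/475)**2 = 5922379849/225625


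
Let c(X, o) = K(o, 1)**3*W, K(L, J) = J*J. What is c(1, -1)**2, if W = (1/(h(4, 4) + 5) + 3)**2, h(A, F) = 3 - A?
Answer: 28561/256 ≈ 111.57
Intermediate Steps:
K(L, J) = J**2
W = 169/16 (W = (1/((3 - 1*4) + 5) + 3)**2 = (1/((3 - 4) + 5) + 3)**2 = (1/(-1 + 5) + 3)**2 = (1/4 + 3)**2 = (13/4)**2 = 169/16 ≈ 10.563)
c(X, o) = 169/16 (c(X, o) = (1**2)**3*(169/16) = 1**3*(169/16) = 1*(169/16) = 169/16)
c(1, -1)**2 = (169/16)**2 = 28561/256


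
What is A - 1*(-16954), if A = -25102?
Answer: -8148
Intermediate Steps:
A - 1*(-16954) = -25102 - 1*(-16954) = -25102 + 16954 = -8148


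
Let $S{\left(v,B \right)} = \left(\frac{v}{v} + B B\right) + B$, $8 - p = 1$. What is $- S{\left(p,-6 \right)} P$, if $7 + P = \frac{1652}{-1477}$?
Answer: $\frac{53103}{211} \approx 251.67$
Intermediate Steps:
$p = 7$ ($p = 8 - 1 = 7$)
$P = - \frac{1713}{211}$ ($P = -7 + \frac{1652}{-1477} = -7 + 1652 \left(- \frac{1}{1477}\right) = -7 - \frac{236}{211} = - \frac{1713}{211} \approx -8.1185$)
$S{\left(v,B \right)} = 1 + B + B^{2}$ ($S{\left(v,B \right)} = \left(1 + B^{2}\right) + B = 1 + B + B^{2}$)
$- S{\left(p,-6 \right)} P = - (1 - 6 + \left(-6\right)^{2}) \left(- \frac{1713}{211}\right) = - (1 - 6 + 36) \left(- \frac{1713}{211}\right) = \left(-1\right) 31 \left(- \frac{1713}{211}\right) = \left(-31\right) \left(- \frac{1713}{211}\right) = \frac{53103}{211}$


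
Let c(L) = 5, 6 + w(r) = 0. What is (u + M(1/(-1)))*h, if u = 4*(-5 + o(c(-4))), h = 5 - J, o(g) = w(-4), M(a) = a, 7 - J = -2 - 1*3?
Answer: 315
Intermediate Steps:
w(r) = -6 (w(r) = -6 + 0 = -6)
J = 12 (J = 7 - (-2 - 1*3) = 7 - (-2 - 3) = 7 - 1*(-5) = 7 + 5 = 12)
o(g) = -6
h = -7 (h = 5 - 1*12 = 5 - 12 = -7)
u = -44 (u = 4*(-5 - 6) = 4*(-11) = -44)
(u + M(1/(-1)))*h = (-44 + 1/(-1))*(-7) = (-44 + 1*(-1))*(-7) = (-44 - 1)*(-7) = -45*(-7) = 315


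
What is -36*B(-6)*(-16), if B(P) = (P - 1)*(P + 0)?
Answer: 24192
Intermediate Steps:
B(P) = P*(-1 + P) (B(P) = (-1 + P)*P = P*(-1 + P))
-36*B(-6)*(-16) = -(-216)*(-1 - 6)*(-16) = -(-216)*(-7)*(-16) = -36*42*(-16) = -1512*(-16) = 24192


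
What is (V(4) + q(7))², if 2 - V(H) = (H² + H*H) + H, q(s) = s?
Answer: 729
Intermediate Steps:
V(H) = 2 - H - 2*H² (V(H) = 2 - ((H² + H*H) + H) = 2 - ((H² + H²) + H) = 2 - (2*H² + H) = 2 - (H + 2*H²) = 2 + (-H - 2*H²) = 2 - H - 2*H²)
(V(4) + q(7))² = ((2 - 1*4 - 2*4²) + 7)² = ((2 - 4 - 2*16) + 7)² = ((2 - 4 - 32) + 7)² = (-34 + 7)² = (-27)² = 729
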